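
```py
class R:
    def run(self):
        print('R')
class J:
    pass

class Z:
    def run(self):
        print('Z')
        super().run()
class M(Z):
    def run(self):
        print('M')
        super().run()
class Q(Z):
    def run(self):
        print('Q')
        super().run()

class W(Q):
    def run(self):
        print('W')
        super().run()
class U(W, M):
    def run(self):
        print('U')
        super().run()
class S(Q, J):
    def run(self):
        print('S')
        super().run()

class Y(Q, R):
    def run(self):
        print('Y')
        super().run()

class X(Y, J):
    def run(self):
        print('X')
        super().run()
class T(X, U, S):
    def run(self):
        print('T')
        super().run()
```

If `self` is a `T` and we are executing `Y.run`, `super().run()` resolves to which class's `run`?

U

L[T] = T + merge(L[X], L[U], L[S], [X U S])
  take X:  [X Y Q Z R J object] + [U W Q M Z object] + [S Q Z J object] + [X U S]
  take Y:  [Y Q Z R J object] + [U W Q M Z object] + [S Q Z J object] + [U S]
  take U:  [Q Z R J object] + [U W Q M Z object] + [S Q Z J object] + [U S]
  take W:  [Q Z R J object] + [W Q M Z object] + [S Q Z J object] + [S]
  take S:  [Q Z R J object] + [Q M Z object] + [S Q Z J object] + [S]
  take Q:  [Q Z R J object] + [Q M Z object] + [Q Z J object]
  take M:  [Z R J object] + [M Z object] + [Z J object]
  take Z:  [Z R J object] + [Z object] + [Z J object]
  take R:  [R J object] + [object] + [J object]
  take J:  [J object] + [object] + [J object]
  take object:  [object] + [object] + [object]
MRO: T X Y U W S Q M Z R J object
super() in Y.run on a T instance goes to the class after Y in T's MRO: U.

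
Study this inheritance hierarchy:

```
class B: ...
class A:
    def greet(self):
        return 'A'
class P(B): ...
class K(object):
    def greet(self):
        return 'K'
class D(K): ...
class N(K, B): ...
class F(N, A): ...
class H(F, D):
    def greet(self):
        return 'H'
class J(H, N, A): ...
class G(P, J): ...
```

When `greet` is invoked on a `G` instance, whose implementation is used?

H

L[G] = G + merge(L[P], L[J], [P J])
  take P:  [P B object] + [J H F N D K B A object] + [P J]
  take J:  [B object] + [J H F N D K B A object] + [J]
  take H:  [B object] + [H F N D K B A object]
  take F:  [B object] + [F N D K B A object]
  take N:  [B object] + [N D K B A object]
  take D:  [B object] + [D K B A object]
  take K:  [B object] + [K B A object]
  take B:  [B object] + [B A object]
  take A:  [object] + [A object]
  take object:  [object] + [object]
MRO: G P J H F N D K B A object
greet is defined in: A, H, K. First along the MRO is H.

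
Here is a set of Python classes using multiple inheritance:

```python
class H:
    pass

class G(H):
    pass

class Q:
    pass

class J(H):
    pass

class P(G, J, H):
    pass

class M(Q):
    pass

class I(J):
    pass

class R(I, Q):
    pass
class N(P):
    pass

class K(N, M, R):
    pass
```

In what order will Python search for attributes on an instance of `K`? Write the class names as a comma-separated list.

K, N, P, G, M, R, I, J, H, Q, object

L[K] = K + merge(L[N], L[M], L[R], [N M R])
  take N:  [N P G J H object] + [M Q object] + [R I J H Q object] + [N M R]
  take P:  [P G J H object] + [M Q object] + [R I J H Q object] + [M R]
  take G:  [G J H object] + [M Q object] + [R I J H Q object] + [M R]
  take M:  [J H object] + [M Q object] + [R I J H Q object] + [M R]
  take R:  [J H object] + [Q object] + [R I J H Q object] + [R]
  take I:  [J H object] + [Q object] + [I J H Q object]
  take J:  [J H object] + [Q object] + [J H Q object]
  take H:  [H object] + [Q object] + [H Q object]
  take Q:  [object] + [Q object] + [Q object]
  take object:  [object] + [object] + [object]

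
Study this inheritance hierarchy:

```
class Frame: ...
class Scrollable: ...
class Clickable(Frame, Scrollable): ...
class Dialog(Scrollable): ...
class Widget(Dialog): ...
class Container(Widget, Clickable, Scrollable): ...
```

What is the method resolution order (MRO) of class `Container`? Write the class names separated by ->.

Container -> Widget -> Dialog -> Clickable -> Frame -> Scrollable -> object

L[Container] = Container + merge(L[Widget], L[Clickable], L[Scrollable], [Widget Clickable Scrollable])
  take Widget:  [Widget Dialog Scrollable object] + [Clickable Frame Scrollable object] + [Scrollable object] + [Widget Clickable Scrollable]
  take Dialog:  [Dialog Scrollable object] + [Clickable Frame Scrollable object] + [Scrollable object] + [Clickable Scrollable]
  take Clickable:  [Scrollable object] + [Clickable Frame Scrollable object] + [Scrollable object] + [Clickable Scrollable]
  take Frame:  [Scrollable object] + [Frame Scrollable object] + [Scrollable object] + [Scrollable]
  take Scrollable:  [Scrollable object] + [Scrollable object] + [Scrollable object] + [Scrollable]
  take object:  [object] + [object] + [object]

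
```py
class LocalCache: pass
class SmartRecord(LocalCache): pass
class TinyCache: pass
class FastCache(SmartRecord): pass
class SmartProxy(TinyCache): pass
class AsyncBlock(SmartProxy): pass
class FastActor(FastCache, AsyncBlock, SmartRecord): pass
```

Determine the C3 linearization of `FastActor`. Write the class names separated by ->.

FastActor -> FastCache -> AsyncBlock -> SmartRecord -> LocalCache -> SmartProxy -> TinyCache -> object

L[FastActor] = FastActor + merge(L[FastCache], L[AsyncBlock], L[SmartRecord], [FastCache AsyncBlock SmartRecord])
  take FastCache:  [FastCache SmartRecord LocalCache object] + [AsyncBlock SmartProxy TinyCache object] + [SmartRecord LocalCache object] + [FastCache AsyncBlock SmartRecord]
  take AsyncBlock:  [SmartRecord LocalCache object] + [AsyncBlock SmartProxy TinyCache object] + [SmartRecord LocalCache object] + [AsyncBlock SmartRecord]
  take SmartRecord:  [SmartRecord LocalCache object] + [SmartProxy TinyCache object] + [SmartRecord LocalCache object] + [SmartRecord]
  take LocalCache:  [LocalCache object] + [SmartProxy TinyCache object] + [LocalCache object]
  take SmartProxy:  [object] + [SmartProxy TinyCache object] + [object]
  take TinyCache:  [object] + [TinyCache object] + [object]
  take object:  [object] + [object] + [object]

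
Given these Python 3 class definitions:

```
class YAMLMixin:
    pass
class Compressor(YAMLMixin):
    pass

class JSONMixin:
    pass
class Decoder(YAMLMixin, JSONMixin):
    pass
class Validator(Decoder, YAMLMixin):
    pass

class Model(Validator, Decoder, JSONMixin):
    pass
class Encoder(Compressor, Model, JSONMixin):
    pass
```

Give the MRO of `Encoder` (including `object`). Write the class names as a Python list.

[Encoder, Compressor, Model, Validator, Decoder, YAMLMixin, JSONMixin, object]

L[Encoder] = Encoder + merge(L[Compressor], L[Model], L[JSONMixin], [Compressor Model JSONMixin])
  take Compressor:  [Compressor YAMLMixin object] + [Model Validator Decoder YAMLMixin JSONMixin object] + [JSONMixin object] + [Compressor Model JSONMixin]
  take Model:  [YAMLMixin object] + [Model Validator Decoder YAMLMixin JSONMixin object] + [JSONMixin object] + [Model JSONMixin]
  take Validator:  [YAMLMixin object] + [Validator Decoder YAMLMixin JSONMixin object] + [JSONMixin object] + [JSONMixin]
  take Decoder:  [YAMLMixin object] + [Decoder YAMLMixin JSONMixin object] + [JSONMixin object] + [JSONMixin]
  take YAMLMixin:  [YAMLMixin object] + [YAMLMixin JSONMixin object] + [JSONMixin object] + [JSONMixin]
  take JSONMixin:  [object] + [JSONMixin object] + [JSONMixin object] + [JSONMixin]
  take object:  [object] + [object] + [object]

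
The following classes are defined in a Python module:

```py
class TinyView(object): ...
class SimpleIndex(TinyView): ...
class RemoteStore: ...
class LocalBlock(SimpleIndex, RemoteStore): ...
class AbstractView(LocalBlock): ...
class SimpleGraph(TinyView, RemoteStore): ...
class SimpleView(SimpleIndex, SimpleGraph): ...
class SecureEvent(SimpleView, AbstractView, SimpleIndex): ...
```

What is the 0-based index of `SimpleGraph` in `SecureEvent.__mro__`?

5

L[SecureEvent] = SecureEvent + merge(L[SimpleView], L[AbstractView], L[SimpleIndex], [SimpleView AbstractView SimpleIndex])
  take SimpleView:  [SimpleView SimpleIndex SimpleGraph TinyView RemoteStore object] + [AbstractView LocalBlock SimpleIndex TinyView RemoteStore object] + [SimpleIndex TinyView object] + [SimpleView AbstractView SimpleIndex]
  take AbstractView:  [SimpleIndex SimpleGraph TinyView RemoteStore object] + [AbstractView LocalBlock SimpleIndex TinyView RemoteStore object] + [SimpleIndex TinyView object] + [AbstractView SimpleIndex]
  take LocalBlock:  [SimpleIndex SimpleGraph TinyView RemoteStore object] + [LocalBlock SimpleIndex TinyView RemoteStore object] + [SimpleIndex TinyView object] + [SimpleIndex]
  take SimpleIndex:  [SimpleIndex SimpleGraph TinyView RemoteStore object] + [SimpleIndex TinyView RemoteStore object] + [SimpleIndex TinyView object] + [SimpleIndex]
  take SimpleGraph:  [SimpleGraph TinyView RemoteStore object] + [TinyView RemoteStore object] + [TinyView object]
  take TinyView:  [TinyView RemoteStore object] + [TinyView RemoteStore object] + [TinyView object]
  take RemoteStore:  [RemoteStore object] + [RemoteStore object] + [object]
  take object:  [object] + [object] + [object]
MRO: SecureEvent SimpleView AbstractView LocalBlock SimpleIndex SimpleGraph TinyView RemoteStore object
SimpleGraph sits at index 5.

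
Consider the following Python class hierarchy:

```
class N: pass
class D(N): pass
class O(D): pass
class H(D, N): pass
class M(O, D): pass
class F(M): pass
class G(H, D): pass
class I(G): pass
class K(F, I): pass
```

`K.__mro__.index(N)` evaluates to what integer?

8

L[K] = K + merge(L[F], L[I], [F I])
  take F:  [F M O D N object] + [I G H D N object] + [F I]
  take M:  [M O D N object] + [I G H D N object] + [I]
  take O:  [O D N object] + [I G H D N object] + [I]
  take I:  [D N object] + [I G H D N object] + [I]
  take G:  [D N object] + [G H D N object]
  take H:  [D N object] + [H D N object]
  take D:  [D N object] + [D N object]
  take N:  [N object] + [N object]
  take object:  [object] + [object]
MRO: K F M O I G H D N object
N sits at index 8.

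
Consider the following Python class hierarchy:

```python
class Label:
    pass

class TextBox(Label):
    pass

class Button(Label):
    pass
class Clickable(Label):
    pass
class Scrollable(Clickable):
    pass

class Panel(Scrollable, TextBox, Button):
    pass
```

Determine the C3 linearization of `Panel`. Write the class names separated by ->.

L[Panel] = Panel + merge(L[Scrollable], L[TextBox], L[Button], [Scrollable TextBox Button])
  take Scrollable:  [Scrollable Clickable Label object] + [TextBox Label object] + [Button Label object] + [Scrollable TextBox Button]
  take Clickable:  [Clickable Label object] + [TextBox Label object] + [Button Label object] + [TextBox Button]
  take TextBox:  [Label object] + [TextBox Label object] + [Button Label object] + [TextBox Button]
  take Button:  [Label object] + [Label object] + [Button Label object] + [Button]
  take Label:  [Label object] + [Label object] + [Label object]
  take object:  [object] + [object] + [object]

Panel -> Scrollable -> Clickable -> TextBox -> Button -> Label -> object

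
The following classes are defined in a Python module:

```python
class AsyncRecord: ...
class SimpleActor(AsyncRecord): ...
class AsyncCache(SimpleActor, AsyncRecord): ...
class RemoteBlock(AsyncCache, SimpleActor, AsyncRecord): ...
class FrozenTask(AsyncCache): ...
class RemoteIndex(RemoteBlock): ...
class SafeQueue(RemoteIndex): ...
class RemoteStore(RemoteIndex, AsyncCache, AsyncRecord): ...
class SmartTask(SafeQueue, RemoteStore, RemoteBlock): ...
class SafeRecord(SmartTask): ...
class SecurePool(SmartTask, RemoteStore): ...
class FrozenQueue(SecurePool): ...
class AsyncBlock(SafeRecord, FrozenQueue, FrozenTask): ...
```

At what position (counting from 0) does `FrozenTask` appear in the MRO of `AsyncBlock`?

9

L[AsyncBlock] = AsyncBlock + merge(L[SafeRecord], L[FrozenQueue], L[FrozenTask], [SafeRecord FrozenQueue FrozenTask])
  take SafeRecord:  [SafeRecord SmartTask SafeQueue RemoteStore RemoteIndex RemoteBlock AsyncCache SimpleActor AsyncRecord object] + [FrozenQueue SecurePool SmartTask SafeQueue RemoteStore RemoteIndex RemoteBlock AsyncCache SimpleActor AsyncRecord object] + [FrozenTask AsyncCache SimpleActor AsyncRecord object] + [SafeRecord FrozenQueue FrozenTask]
  take FrozenQueue:  [SmartTask SafeQueue RemoteStore RemoteIndex RemoteBlock AsyncCache SimpleActor AsyncRecord object] + [FrozenQueue SecurePool SmartTask SafeQueue RemoteStore RemoteIndex RemoteBlock AsyncCache SimpleActor AsyncRecord object] + [FrozenTask AsyncCache SimpleActor AsyncRecord object] + [FrozenQueue FrozenTask]
  take SecurePool:  [SmartTask SafeQueue RemoteStore RemoteIndex RemoteBlock AsyncCache SimpleActor AsyncRecord object] + [SecurePool SmartTask SafeQueue RemoteStore RemoteIndex RemoteBlock AsyncCache SimpleActor AsyncRecord object] + [FrozenTask AsyncCache SimpleActor AsyncRecord object] + [FrozenTask]
  take SmartTask:  [SmartTask SafeQueue RemoteStore RemoteIndex RemoteBlock AsyncCache SimpleActor AsyncRecord object] + [SmartTask SafeQueue RemoteStore RemoteIndex RemoteBlock AsyncCache SimpleActor AsyncRecord object] + [FrozenTask AsyncCache SimpleActor AsyncRecord object] + [FrozenTask]
  take SafeQueue:  [SafeQueue RemoteStore RemoteIndex RemoteBlock AsyncCache SimpleActor AsyncRecord object] + [SafeQueue RemoteStore RemoteIndex RemoteBlock AsyncCache SimpleActor AsyncRecord object] + [FrozenTask AsyncCache SimpleActor AsyncRecord object] + [FrozenTask]
  take RemoteStore:  [RemoteStore RemoteIndex RemoteBlock AsyncCache SimpleActor AsyncRecord object] + [RemoteStore RemoteIndex RemoteBlock AsyncCache SimpleActor AsyncRecord object] + [FrozenTask AsyncCache SimpleActor AsyncRecord object] + [FrozenTask]
  take RemoteIndex:  [RemoteIndex RemoteBlock AsyncCache SimpleActor AsyncRecord object] + [RemoteIndex RemoteBlock AsyncCache SimpleActor AsyncRecord object] + [FrozenTask AsyncCache SimpleActor AsyncRecord object] + [FrozenTask]
  take RemoteBlock:  [RemoteBlock AsyncCache SimpleActor AsyncRecord object] + [RemoteBlock AsyncCache SimpleActor AsyncRecord object] + [FrozenTask AsyncCache SimpleActor AsyncRecord object] + [FrozenTask]
  take FrozenTask:  [AsyncCache SimpleActor AsyncRecord object] + [AsyncCache SimpleActor AsyncRecord object] + [FrozenTask AsyncCache SimpleActor AsyncRecord object] + [FrozenTask]
  take AsyncCache:  [AsyncCache SimpleActor AsyncRecord object] + [AsyncCache SimpleActor AsyncRecord object] + [AsyncCache SimpleActor AsyncRecord object]
  take SimpleActor:  [SimpleActor AsyncRecord object] + [SimpleActor AsyncRecord object] + [SimpleActor AsyncRecord object]
  take AsyncRecord:  [AsyncRecord object] + [AsyncRecord object] + [AsyncRecord object]
  take object:  [object] + [object] + [object]
MRO: AsyncBlock SafeRecord FrozenQueue SecurePool SmartTask SafeQueue RemoteStore RemoteIndex RemoteBlock FrozenTask AsyncCache SimpleActor AsyncRecord object
FrozenTask sits at index 9.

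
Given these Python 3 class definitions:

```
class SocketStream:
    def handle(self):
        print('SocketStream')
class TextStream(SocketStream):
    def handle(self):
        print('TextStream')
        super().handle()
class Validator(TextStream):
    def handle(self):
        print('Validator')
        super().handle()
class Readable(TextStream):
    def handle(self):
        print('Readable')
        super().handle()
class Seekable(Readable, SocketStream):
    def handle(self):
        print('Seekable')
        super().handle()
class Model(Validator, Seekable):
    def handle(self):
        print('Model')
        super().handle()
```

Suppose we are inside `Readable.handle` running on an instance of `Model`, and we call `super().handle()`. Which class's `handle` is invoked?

TextStream

L[Model] = Model + merge(L[Validator], L[Seekable], [Validator Seekable])
  take Validator:  [Validator TextStream SocketStream object] + [Seekable Readable TextStream SocketStream object] + [Validator Seekable]
  take Seekable:  [TextStream SocketStream object] + [Seekable Readable TextStream SocketStream object] + [Seekable]
  take Readable:  [TextStream SocketStream object] + [Readable TextStream SocketStream object]
  take TextStream:  [TextStream SocketStream object] + [TextStream SocketStream object]
  take SocketStream:  [SocketStream object] + [SocketStream object]
  take object:  [object] + [object]
MRO: Model Validator Seekable Readable TextStream SocketStream object
super() in Readable.handle on a Model instance goes to the class after Readable in Model's MRO: TextStream.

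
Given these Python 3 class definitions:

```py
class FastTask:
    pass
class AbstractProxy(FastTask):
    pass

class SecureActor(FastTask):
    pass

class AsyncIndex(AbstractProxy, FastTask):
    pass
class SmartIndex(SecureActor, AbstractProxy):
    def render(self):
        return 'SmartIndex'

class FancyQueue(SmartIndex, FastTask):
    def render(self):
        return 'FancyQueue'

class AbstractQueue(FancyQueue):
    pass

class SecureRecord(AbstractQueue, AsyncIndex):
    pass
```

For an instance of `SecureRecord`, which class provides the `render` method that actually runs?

FancyQueue

L[SecureRecord] = SecureRecord + merge(L[AbstractQueue], L[AsyncIndex], [AbstractQueue AsyncIndex])
  take AbstractQueue:  [AbstractQueue FancyQueue SmartIndex SecureActor AbstractProxy FastTask object] + [AsyncIndex AbstractProxy FastTask object] + [AbstractQueue AsyncIndex]
  take FancyQueue:  [FancyQueue SmartIndex SecureActor AbstractProxy FastTask object] + [AsyncIndex AbstractProxy FastTask object] + [AsyncIndex]
  take SmartIndex:  [SmartIndex SecureActor AbstractProxy FastTask object] + [AsyncIndex AbstractProxy FastTask object] + [AsyncIndex]
  take SecureActor:  [SecureActor AbstractProxy FastTask object] + [AsyncIndex AbstractProxy FastTask object] + [AsyncIndex]
  take AsyncIndex:  [AbstractProxy FastTask object] + [AsyncIndex AbstractProxy FastTask object] + [AsyncIndex]
  take AbstractProxy:  [AbstractProxy FastTask object] + [AbstractProxy FastTask object]
  take FastTask:  [FastTask object] + [FastTask object]
  take object:  [object] + [object]
MRO: SecureRecord AbstractQueue FancyQueue SmartIndex SecureActor AsyncIndex AbstractProxy FastTask object
render is defined in: FancyQueue, SmartIndex. First along the MRO is FancyQueue.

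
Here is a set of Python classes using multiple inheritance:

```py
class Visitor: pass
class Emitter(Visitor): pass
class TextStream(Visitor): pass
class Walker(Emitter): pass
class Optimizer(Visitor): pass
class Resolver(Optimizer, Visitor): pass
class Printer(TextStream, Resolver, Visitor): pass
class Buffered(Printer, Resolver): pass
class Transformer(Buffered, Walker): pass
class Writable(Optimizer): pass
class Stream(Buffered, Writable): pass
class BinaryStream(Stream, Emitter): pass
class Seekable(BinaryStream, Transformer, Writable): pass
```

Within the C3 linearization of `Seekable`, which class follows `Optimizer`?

L[Seekable] = Seekable + merge(L[BinaryStream], L[Transformer], L[Writable], [BinaryStream Transformer Writable])
  take BinaryStream:  [BinaryStream Stream Buffered Printer TextStream Resolver Writable Optimizer Emitter Visitor object] + [Transformer Buffered Printer TextStream Resolver Optimizer Walker Emitter Visitor object] + [Writable Optimizer Visitor object] + [BinaryStream Transformer Writable]
  take Stream:  [Stream Buffered Printer TextStream Resolver Writable Optimizer Emitter Visitor object] + [Transformer Buffered Printer TextStream Resolver Optimizer Walker Emitter Visitor object] + [Writable Optimizer Visitor object] + [Transformer Writable]
  take Transformer:  [Buffered Printer TextStream Resolver Writable Optimizer Emitter Visitor object] + [Transformer Buffered Printer TextStream Resolver Optimizer Walker Emitter Visitor object] + [Writable Optimizer Visitor object] + [Transformer Writable]
  take Buffered:  [Buffered Printer TextStream Resolver Writable Optimizer Emitter Visitor object] + [Buffered Printer TextStream Resolver Optimizer Walker Emitter Visitor object] + [Writable Optimizer Visitor object] + [Writable]
  take Printer:  [Printer TextStream Resolver Writable Optimizer Emitter Visitor object] + [Printer TextStream Resolver Optimizer Walker Emitter Visitor object] + [Writable Optimizer Visitor object] + [Writable]
  take TextStream:  [TextStream Resolver Writable Optimizer Emitter Visitor object] + [TextStream Resolver Optimizer Walker Emitter Visitor object] + [Writable Optimizer Visitor object] + [Writable]
  take Resolver:  [Resolver Writable Optimizer Emitter Visitor object] + [Resolver Optimizer Walker Emitter Visitor object] + [Writable Optimizer Visitor object] + [Writable]
  take Writable:  [Writable Optimizer Emitter Visitor object] + [Optimizer Walker Emitter Visitor object] + [Writable Optimizer Visitor object] + [Writable]
  take Optimizer:  [Optimizer Emitter Visitor object] + [Optimizer Walker Emitter Visitor object] + [Optimizer Visitor object]
  take Walker:  [Emitter Visitor object] + [Walker Emitter Visitor object] + [Visitor object]
  take Emitter:  [Emitter Visitor object] + [Emitter Visitor object] + [Visitor object]
  take Visitor:  [Visitor object] + [Visitor object] + [Visitor object]
  take object:  [object] + [object] + [object]
MRO: Seekable BinaryStream Stream Transformer Buffered Printer TextStream Resolver Writable Optimizer Walker Emitter Visitor object
Optimizer is at position 9; next is Walker.

Walker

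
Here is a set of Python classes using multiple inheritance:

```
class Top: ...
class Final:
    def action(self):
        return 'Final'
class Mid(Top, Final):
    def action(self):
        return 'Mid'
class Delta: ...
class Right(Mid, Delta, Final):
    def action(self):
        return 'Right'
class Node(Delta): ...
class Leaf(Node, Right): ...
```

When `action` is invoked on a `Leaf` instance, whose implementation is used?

L[Leaf] = Leaf + merge(L[Node], L[Right], [Node Right])
  take Node:  [Node Delta object] + [Right Mid Top Delta Final object] + [Node Right]
  take Right:  [Delta object] + [Right Mid Top Delta Final object] + [Right]
  take Mid:  [Delta object] + [Mid Top Delta Final object]
  take Top:  [Delta object] + [Top Delta Final object]
  take Delta:  [Delta object] + [Delta Final object]
  take Final:  [object] + [Final object]
  take object:  [object] + [object]
MRO: Leaf Node Right Mid Top Delta Final object
action is defined in: Final, Mid, Right. First along the MRO is Right.

Right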